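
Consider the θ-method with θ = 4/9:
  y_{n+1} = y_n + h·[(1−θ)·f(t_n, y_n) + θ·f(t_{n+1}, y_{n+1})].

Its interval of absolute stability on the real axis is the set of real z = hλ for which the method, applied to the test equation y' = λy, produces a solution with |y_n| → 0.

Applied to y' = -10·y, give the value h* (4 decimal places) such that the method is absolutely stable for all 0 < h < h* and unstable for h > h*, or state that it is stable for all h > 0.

On y'=λy, z=hλ:
  y_{n+1} = y_n + z·[5/9·y_n + 4/9·y_{n+1}] ⇒ (1 − 4/9z)y_{n+1} = (1 + 5/9z)y_n
  Hence R(z) = (1 + 5/9z)/(1 − 4/9z).

Solve |R(x)|<1 on ℝ⁻.
x=-1.59: |R|=0.0684
R=−1: 1+5/9x = −1+4/9x ⇒ -1/9x=2 ⇒ x=2/(-1/9)=-18.0000
Confirm numerically:
  x=-16.308: |R|=0.97721 <1
  x=-8.961: |R|=0.79843 <1
  x=-8.693: |R|=0.78738 <1
  x=-7.512: |R|=0.73141 <1
  x=-18.580: |R|=1.00696 >1
  x=-18.458: |R|=1.00553 >1
  x=-18.317: |R|=1.00385 >1
Stable set (-18.0000, 0).

(-18.0000,0); λ=-10 ⇒ h* = (18)/10 = 1.8000.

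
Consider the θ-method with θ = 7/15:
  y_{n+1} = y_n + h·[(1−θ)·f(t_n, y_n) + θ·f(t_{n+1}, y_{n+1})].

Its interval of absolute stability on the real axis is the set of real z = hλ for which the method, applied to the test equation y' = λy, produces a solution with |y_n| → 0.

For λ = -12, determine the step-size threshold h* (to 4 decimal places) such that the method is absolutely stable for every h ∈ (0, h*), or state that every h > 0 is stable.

Set f=λy, z=hλ:
  y_{n+1} = y_n + z·[8/15·y_n + 7/15·y_{n+1}] ⇒ (1 − 7/15z)y_{n+1} = (1 + 8/15z)y_n
  Hence R(z) = (1 + 8/15z)/(1 − 7/15z).

Boundary: |R(x)|=1, x<0.
x=-1.28: |R|=0.1987
R=−1: 1+8/15x = −1+7/15x ⇒ -1/15x=2 ⇒ x=2/(-1/15)=-30.0000
Confirm numerically:
  x=-24.252: |R|=0.96889 <1
  x=-21.882: |R|=0.95173 <1
  x=-19.335: |R|=0.92906 <1
  x=-30.582: |R|=1.00254 >1
  x=-30.525: |R|=1.00230 >1
So |R|<1 on (-30.0000, 0).

(-30.0000,0); λ=-12 ⇒ h* = (30)/12 = 2.5000.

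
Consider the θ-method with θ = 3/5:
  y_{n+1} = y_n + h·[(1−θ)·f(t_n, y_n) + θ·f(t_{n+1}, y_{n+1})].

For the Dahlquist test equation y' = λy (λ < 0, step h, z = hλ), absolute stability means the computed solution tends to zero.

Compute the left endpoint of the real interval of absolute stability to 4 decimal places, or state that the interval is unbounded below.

Set f=λy, z=hλ:
  y_{n+1} = y_n + z·[2/5·y_n + 3/5·y_{n+1}] ⇒ (1 − 3/5z)y_{n+1} = (1 + 2/5z)y_n
  R(z) = (1 + 2/5z)/(1 − 3/5z).

Find x<0 with |R(x)|<1.
x=-1.19: |R|=0.3057
x=-2: |R|=0.0909
x=-10: |R|=0.4286
x=-100: |R|=0.6393
θ=3/5≥1/2 ⇒ |1+2/5x|<|1−3/5x| ∀x<0 ⇒ stable on all of ℝ⁻.

(−∞, 0) — no finite endpoint.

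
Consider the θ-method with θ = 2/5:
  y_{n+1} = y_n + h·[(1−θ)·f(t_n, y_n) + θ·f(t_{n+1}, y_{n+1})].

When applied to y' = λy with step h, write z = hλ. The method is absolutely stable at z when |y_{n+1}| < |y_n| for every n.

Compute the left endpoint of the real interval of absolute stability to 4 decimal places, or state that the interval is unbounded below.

Set f=λy, z=hλ:
  y_{n+1} = y_n + z·[3/5·y_n + 2/5·y_{n+1}] ⇒ (1 − 2/5z)y_{n+1} = (1 + 3/5z)y_n
  ⇒ R(z) = (1 + 3/5z)/(1 − 2/5z).

Solve |R(x)|<1 on ℝ⁻.
x=-0.55: |R|=0.5492
R=−1: 1+3/5x = −1+2/5x ⇒ -1/5x=2 ⇒ x=2/(-1/5)=-10.0000
Confirm numerically:
  x=-8.928: |R|=0.95310 <1
  x=-7.803: |R|=0.89338 <1
  x=-5.898: |R|=0.75578 <1
  x=-10.578: |R|=1.02210 >1
  x=-10.459: |R|=1.01771 >1
  x=-10.036: |R|=1.00144 >1
So |R|<1 on (-10.0000, 0).

z* = -10.0000.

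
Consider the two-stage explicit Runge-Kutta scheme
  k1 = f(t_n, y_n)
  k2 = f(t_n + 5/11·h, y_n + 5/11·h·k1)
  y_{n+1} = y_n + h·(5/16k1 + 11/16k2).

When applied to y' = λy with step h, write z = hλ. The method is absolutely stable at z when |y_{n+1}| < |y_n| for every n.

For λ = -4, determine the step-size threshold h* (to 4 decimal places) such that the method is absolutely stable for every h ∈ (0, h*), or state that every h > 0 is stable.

(-3.2000,0); λ=-4 ⇒ h* = (16/5)/4 = 0.8000.

With y'=λy (z=hλ):
  k1=λy_n ⇒ h·k1=z·y_n;  k2=λ(1+5/11z)y_n ⇒ h·k2=z(1+5/11z)y_n
  y_{n+1}/y_n = 1 + 5/16z + 11/16z(1+5/11z) = 1 + z + 5/16z²
  so R(z) = 1 + z + 5/16z².

Boundary: |R(x)|=1, x<0.
x=-0.75: |R|=0.4258
R=1: x+5/16x²=0 ⇒ x=−16/5=-3.2000; min R=1−1/(4·5/16)=0.2000>−1
Confirm numerically:
  x=-2.311: |R|=0.35798 <1
  x=-1.632: |R|=0.20032 <1
  x=-1.583: |R|=0.20009 <1
  x=-3.769: |R|=1.67018 >1
  x=-3.230: |R|=1.03028 >1
Interval (-3.2000, 0).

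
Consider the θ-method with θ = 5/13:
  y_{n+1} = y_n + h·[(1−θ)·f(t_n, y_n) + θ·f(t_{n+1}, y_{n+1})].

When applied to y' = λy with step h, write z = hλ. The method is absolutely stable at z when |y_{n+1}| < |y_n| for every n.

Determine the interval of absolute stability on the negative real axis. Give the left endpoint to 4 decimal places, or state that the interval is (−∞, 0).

z∈(-8.6667,0).

Set f=λy, z=hλ:
  y_{n+1} = y_n + z·[8/13·y_n + 5/13·y_{n+1}] ⇒ (1 − 5/13z)y_{n+1} = (1 + 8/13z)y_n
  Hence R(z) = (1 + 8/13z)/(1 − 5/13z).

Boundary: |R(x)|=1, x<0.
x=-0.49: |R|=0.5877
R=−1: 1+8/13x = −1+5/13x ⇒ -3/13x=2 ⇒ x=2/(-3/13)=-8.6667
Confirm numerically:
  x=-6.853: |R|=0.88488 <1
  x=-6.189: |R|=0.83086 <1
  x=-5.736: |R|=0.78906 <1
  x=-8.946: |R|=1.01452 >1
  x=-8.899: |R|=1.01212 >1
Interval (-8.6667, 0).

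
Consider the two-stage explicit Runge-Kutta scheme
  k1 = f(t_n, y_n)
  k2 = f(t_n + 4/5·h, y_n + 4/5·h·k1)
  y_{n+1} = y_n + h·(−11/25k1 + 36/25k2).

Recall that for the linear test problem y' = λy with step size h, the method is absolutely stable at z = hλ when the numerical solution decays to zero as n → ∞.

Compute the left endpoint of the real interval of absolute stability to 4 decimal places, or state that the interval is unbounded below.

z* = -0.8681.

On y'=λy, z=hλ:
  k1=λy_n ⇒ h·k1=z·y_n;  k2=λ(1+4/5z)y_n ⇒ h·k2=z(1+4/5z)y_n
  y_{n+1}/y_n = 1 − 11/25z + 36/25z(1+4/5z) = 1 + z + 144/125z²
  so R(z) = 1 + z + 144/125z².

Solve |R(x)|<1 on ℝ⁻.
x=-1.62: |R|=2.4033
R=1: x+144/125x²=0 ⇒ x=−125/144=-0.8681; min R=1−1/(4·144/125)=0.7830>−1
Confirm numerically:
  x=-0.782: |R|=0.92248 <1
  x=-0.715: |R|=0.87393 <1
  x=-0.509: |R|=0.78946 <1
  x=-1.113: |R|=1.31406 >1
  x=-0.939: |R|=1.07674 >1
So |R|<1 on (-0.8681, 0).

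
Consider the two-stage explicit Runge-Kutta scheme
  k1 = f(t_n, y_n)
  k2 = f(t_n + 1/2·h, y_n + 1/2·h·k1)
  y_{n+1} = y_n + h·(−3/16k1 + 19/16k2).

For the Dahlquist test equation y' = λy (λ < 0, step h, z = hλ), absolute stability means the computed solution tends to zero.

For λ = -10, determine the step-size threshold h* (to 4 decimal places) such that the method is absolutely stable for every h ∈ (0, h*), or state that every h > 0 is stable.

(-1.6842,0); λ=-10 ⇒ h* = (32/19)/10 = 0.1684.

Test eqn y'=λy, z=hλ:
  k1=λy_n ⇒ h·k1=z·y_n;  k2=λ(1+1/2z)y_n ⇒ h·k2=z(1+1/2z)y_n
  y_{n+1}/y_n = 1 − 3/16z + 19/16z(1+1/2z) = 1 + z + 19/32z²
  Hence R(z) = 1 + z + 19/32z².

Solve |R(x)|<1 on ℝ⁻.
x=-0.42: |R|=0.6847
R=1: x+19/32x²=0 ⇒ x=−32/19=-1.6842; min R=1−1/(4·19/32)=0.5789>−1
Confirm numerically:
  x=-1.335: |R|=0.72320 <1
  x=-1.208: |R|=0.65844 <1
  x=-1.066: |R|=0.60871 <1
  x=-1.027: |R|=0.59925 <1
  x=-1.952: |R|=1.31037 >1
  x=-1.939: |R|=1.29333 >1
So |R|<1 on (-1.6842, 0).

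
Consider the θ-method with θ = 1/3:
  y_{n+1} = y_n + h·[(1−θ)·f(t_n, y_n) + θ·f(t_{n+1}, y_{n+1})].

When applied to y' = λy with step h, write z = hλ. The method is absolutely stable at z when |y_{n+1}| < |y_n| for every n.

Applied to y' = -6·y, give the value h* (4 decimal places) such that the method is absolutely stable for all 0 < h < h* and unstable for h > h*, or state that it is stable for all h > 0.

Test eqn y'=λy, z=hλ:
  y_{n+1} = y_n + z·[2/3·y_n + 1/3·y_{n+1}] ⇒ (1 − 1/3z)y_{n+1} = (1 + 2/3z)y_n
  so R(z) = (1 + 2/3z)/(1 − 1/3z).

Boundary: |R(x)|=1, x<0.
x=-1.6: |R|=0.0435
R=−1: 1+2/3x = −1+1/3x ⇒ -1/3x=2 ⇒ x=2/(-1/3)=-6.0000
Confirm numerically:
  x=-5.670: |R|=0.96194 <1
  x=-5.584: |R|=0.95154 <1
  x=-5.520: |R|=0.94366 <1
  x=-4.117: |R|=0.73542 <1
  x=-6.445: |R|=1.04711 >1
  x=-6.441: |R|=1.04671 >1
Stable set (-6.0000, 0).

(-6.0000,0); λ=-6 ⇒ h* = (6)/6 = 1.0000.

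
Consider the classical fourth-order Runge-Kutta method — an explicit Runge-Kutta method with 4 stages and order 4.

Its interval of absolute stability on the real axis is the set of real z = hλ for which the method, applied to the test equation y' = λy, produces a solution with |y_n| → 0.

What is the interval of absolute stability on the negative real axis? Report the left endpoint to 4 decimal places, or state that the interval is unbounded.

Test eqn y'=λy, z=hλ:
  order 4, 4-stage ⇒ R(z)=1+z+z^2/2+z^3/6+z^4/24
  (e.g. R(-0.59)=0.55487, |R|=0.55487)

Solve |R(x)|<1 on ℝ⁻.
x=-0.59: |R|=0.5549
|R(-2.31)|=0.4901 |R(-1.66)|=0.2718 |R(-1.31)|=0.2961
Bisect:
  x_lo=-3.3016 |R|=2.1013  x_hi=-0.0833 |R|=0.9201
  mid=-1.69241 |R|=0.27363 →hi
  mid=-2.49698 |R|=0.64549 →hi
  mid=-2.89927 |R|=1.18588 →lo
  mid=-2.69812 |R|=0.87634 →hi
  mid=-2.79870 |R|=1.02039 →lo
  mid=-2.74841 |R|=0.94580 →hi
  mid=-2.77355 |R|=0.98244 →hi
  mid=-2.78612 |R|=1.00125 →lo
  mid=-2.77984 |R|=0.99181 →hi
  ...
  [-2.78534,-2.78514] ⇒ x*=-2.7853
Stable set (-2.7853, 0).

z∈(-2.7853,0).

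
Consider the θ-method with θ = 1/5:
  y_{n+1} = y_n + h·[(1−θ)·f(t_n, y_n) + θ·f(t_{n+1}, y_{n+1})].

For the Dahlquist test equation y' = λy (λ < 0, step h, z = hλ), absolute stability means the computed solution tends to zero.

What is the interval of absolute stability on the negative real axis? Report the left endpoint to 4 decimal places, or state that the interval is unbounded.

z∈(-3.3333,0).

Set f=λy, z=hλ:
  y_{n+1} = y_n + z·[4/5·y_n + 1/5·y_{n+1}] ⇒ (1 − 1/5z)y_{n+1} = (1 + 4/5z)y_n
  Hence R(z) = (1 + 4/5z)/(1 − 1/5z).

Solve |R(x)|<1 on ℝ⁻.
x=-1.05: |R|=0.1322
R=−1: 1+4/5x = −1+1/5x ⇒ -3/5x=2 ⇒ x=2/(-3/5)=-3.3333
Confirm numerically:
  x=-2.518: |R|=0.67465 <1
  x=-2.517: |R|=0.67421 <1
  x=-2.169: |R|=0.51276 <1
  x=-1.468: |R|=0.13482 <1
  x=-3.594: |R|=1.09099 >1
  x=-3.497: |R|=1.05779 >1
  x=-3.452: |R|=1.04212 >1
So |R|<1 on (-3.3333, 0).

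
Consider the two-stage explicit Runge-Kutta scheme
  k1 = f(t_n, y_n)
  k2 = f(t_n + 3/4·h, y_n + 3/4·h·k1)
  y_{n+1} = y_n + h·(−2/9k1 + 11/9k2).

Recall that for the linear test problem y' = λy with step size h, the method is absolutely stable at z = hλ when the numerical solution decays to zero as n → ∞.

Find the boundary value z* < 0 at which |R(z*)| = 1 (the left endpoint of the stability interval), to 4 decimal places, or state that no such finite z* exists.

z* = -1.0909.

With y'=λy (z=hλ):
  k1=λy_n ⇒ h·k1=z·y_n;  k2=λ(1+3/4z)y_n ⇒ h·k2=z(1+3/4z)y_n
  y_{n+1}/y_n = 1 − 2/9z + 11/9z(1+3/4z) = 1 + z + 11/12z²
  Hence R(z) = 1 + z + 11/12z².

Find x<0 with |R(x)|<1.
x=-0.98: |R|=0.9004
R=1: x+11/12x²=0 ⇒ x=−12/11=-1.0909; min R=1−1/(4·11/12)=0.7273>−1
Confirm numerically:
  x=-0.902: |R|=0.84380 <1
  x=-0.649: |R|=0.73710 <1
  x=-0.441: |R|=0.73727 <1
  x=-1.476: |R|=1.52103 >1
  x=-1.452: |R|=1.48061 >1
Stable set (-1.0909, 0).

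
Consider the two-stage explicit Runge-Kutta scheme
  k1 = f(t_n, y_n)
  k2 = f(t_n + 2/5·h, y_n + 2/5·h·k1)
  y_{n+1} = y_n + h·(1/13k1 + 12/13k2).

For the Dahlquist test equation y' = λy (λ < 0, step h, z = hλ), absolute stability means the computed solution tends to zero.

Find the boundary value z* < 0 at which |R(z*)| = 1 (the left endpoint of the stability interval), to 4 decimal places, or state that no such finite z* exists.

z* = -2.7083.

Test eqn y'=λy, z=hλ:
  k1=λy_n ⇒ h·k1=z·y_n;  k2=λ(1+2/5z)y_n ⇒ h·k2=z(1+2/5z)y_n
  y_{n+1}/y_n = 1 + 1/13z + 12/13z(1+2/5z) = 1 + z + 24/65z²
  so R(z) = 1 + z + 24/65z².

Find x<0 with |R(x)|<1.
x=-1.39: |R|=0.3234
R=1: x+24/65x²=0 ⇒ x=−65/24=-2.7083; min R=1−1/(4·24/65)=0.3229>−1
Confirm numerically:
  x=-2.293: |R|=0.64836 <1
  x=-2.185: |R|=0.57779 <1
  x=-2.084: |R|=0.51959 <1
  x=-1.510: |R|=0.33188 <1
  x=-2.878: |R|=1.18030 >1
  x=-2.742: |R|=1.03409 >1
Interval (-2.7083, 0).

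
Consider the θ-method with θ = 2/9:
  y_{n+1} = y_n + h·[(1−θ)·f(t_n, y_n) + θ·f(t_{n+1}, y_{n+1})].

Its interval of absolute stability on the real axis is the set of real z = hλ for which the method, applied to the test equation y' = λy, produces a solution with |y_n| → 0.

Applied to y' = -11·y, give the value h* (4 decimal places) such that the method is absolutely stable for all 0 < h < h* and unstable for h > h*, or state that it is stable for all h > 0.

(-3.6000,0); λ=-11 ⇒ h* = (18/5)/11 = 0.3273.

With y'=λy (z=hλ):
  y_{n+1} = y_n + z·[7/9·y_n + 2/9·y_{n+1}] ⇒ (1 − 2/9z)y_{n+1} = (1 + 7/9z)y_n
  Hence R(z) = (1 + 7/9z)/(1 − 2/9z).

Solve |R(x)|<1 on ℝ⁻.
x=-0.35: |R|=0.6753
R=−1: 1+7/9x = −1+2/9x ⇒ -5/9x=2 ⇒ x=2/(-5/9)=-3.6000
Confirm numerically:
  x=-3.283: |R|=0.89818 <1
  x=-2.717: |R|=0.69412 <1
  x=-2.658: |R|=0.67100 <1
  x=-1.797: |R|=0.28418 <1
  x=-3.949: |R|=1.10327 >1
  x=-3.826: |R|=1.06786 >1
Interval (-3.6000, 0).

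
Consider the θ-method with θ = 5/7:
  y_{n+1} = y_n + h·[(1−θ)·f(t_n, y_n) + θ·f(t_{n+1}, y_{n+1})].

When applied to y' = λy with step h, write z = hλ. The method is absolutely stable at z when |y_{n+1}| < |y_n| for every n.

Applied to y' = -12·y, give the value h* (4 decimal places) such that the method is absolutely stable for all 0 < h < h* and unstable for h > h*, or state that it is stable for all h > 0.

With y'=λy (z=hλ):
  y_{n+1} = y_n + z·[2/7·y_n + 5/7·y_{n+1}] ⇒ (1 − 5/7z)y_{n+1} = (1 + 2/7z)y_n
  so R(z) = (1 + 2/7z)/(1 − 5/7z).

Solve |R(x)|<1 on ℝ⁻.
x=-1.53: |R|=0.2689
x=-2: |R|=0.1765
x=-10: |R|=0.2281
x=-100: |R|=0.3807
θ=5/7≥1/2 ⇒ |1+2/7x|<|1−5/7x| ∀x<0 ⇒ interval (−∞,0).

(−∞, 0) — no finite endpoint. Any h>0 works for λ=-12.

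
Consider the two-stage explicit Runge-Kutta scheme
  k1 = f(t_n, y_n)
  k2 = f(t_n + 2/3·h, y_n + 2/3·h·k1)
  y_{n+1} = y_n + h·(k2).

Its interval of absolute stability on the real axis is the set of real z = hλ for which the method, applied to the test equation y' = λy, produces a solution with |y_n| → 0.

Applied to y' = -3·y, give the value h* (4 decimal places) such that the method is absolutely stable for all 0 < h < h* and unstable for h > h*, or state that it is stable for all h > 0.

(-1.5000,0); λ=-3 ⇒ h* = (3/2)/3 = 0.5000.

With y'=λy (z=hλ):
  k1=λy_n ⇒ h·k1=z·y_n;  k2=λ(1+2/3z)y_n ⇒ h·k2=z(1+2/3z)y_n
  y_{n+1}/y_n = 1 + z(1+2/3z) = 1 + z + 2/3z²
  ⇒ R(z) = 1 + z + 2/3z².

Need |R(x)|<1, x<0.
x=-1.53: |R|=1.0306
R=1: x+2/3x²=0 ⇒ x=−3/2=-1.5000; min R=1−1/(4·2/3)=0.6250>−1
Confirm numerically:
  x=-1.241: |R|=0.78572 <1
  x=-1.052: |R|=0.68580 <1
  x=-0.976: |R|=0.65905 <1
  x=-0.671: |R|=0.62916 <1
  x=-1.992: |R|=1.65338 >1
  x=-1.845: |R|=1.42435 >1
So |R|<1 on (-1.5000, 0).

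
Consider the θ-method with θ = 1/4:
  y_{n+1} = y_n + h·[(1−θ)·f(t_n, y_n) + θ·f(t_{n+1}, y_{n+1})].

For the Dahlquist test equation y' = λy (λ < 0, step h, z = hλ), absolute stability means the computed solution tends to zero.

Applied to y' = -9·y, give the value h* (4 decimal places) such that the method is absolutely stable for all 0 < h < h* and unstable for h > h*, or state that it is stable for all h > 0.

Test eqn y'=λy, z=hλ:
  y_{n+1} = y_n + z·[3/4·y_n + 1/4·y_{n+1}] ⇒ (1 − 1/4z)y_{n+1} = (1 + 3/4z)y_n
  ⇒ R(z) = (1 + 3/4z)/(1 − 1/4z).

Need |R(x)|<1, x<0.
x=-1.53: |R|=0.1067
R=−1: 1+3/4x = −1+1/4x ⇒ -1/2x=2 ⇒ x=2/(-1/2)=-4.0000
Confirm numerically:
  x=-3.969: |R|=0.99222 <1
  x=-3.721: |R|=0.92773 <1
  x=-3.693: |R|=0.92019 <1
  x=-1.664: |R|=0.17514 <1
  x=-4.481: |R|=1.11343 >1
  x=-4.213: |R|=1.05187 >1
  x=-4.039: |R|=1.00970 >1
Interval (-4.0000, 0).

(-4.0000,0); λ=-9 ⇒ h* = (4)/9 = 0.4444.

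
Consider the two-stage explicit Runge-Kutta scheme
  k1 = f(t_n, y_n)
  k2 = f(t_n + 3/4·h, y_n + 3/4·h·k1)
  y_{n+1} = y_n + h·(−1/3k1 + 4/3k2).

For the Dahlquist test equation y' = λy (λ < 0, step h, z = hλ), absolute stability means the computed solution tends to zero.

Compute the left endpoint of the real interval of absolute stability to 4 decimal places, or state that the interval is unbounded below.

With y'=λy (z=hλ):
  k1=λy_n ⇒ h·k1=z·y_n;  k2=λ(1+3/4z)y_n ⇒ h·k2=z(1+3/4z)y_n
  y_{n+1}/y_n = 1 − 1/3z + 4/3z(1+3/4z) = 1 + z + z²
  R(z) = 1 + z + z².

Solve |R(x)|<1 on ℝ⁻.
x=-1.19: |R|=1.2261
R=1: x+1x²=0 ⇒ x=−1=-1.0000; min R=1−1/(4·1)=0.7500>−1
Confirm numerically:
  x=-0.955: |R|=0.95703 <1
  x=-0.952: |R|=0.95430 <1
  x=-0.947: |R|=0.94981 <1
  x=-0.454: |R|=0.75212 <1
  x=-1.444: |R|=1.64114 >1
  x=-1.138: |R|=1.15704 >1
Stable set (-1.0000, 0).

left endpoint -1.0000.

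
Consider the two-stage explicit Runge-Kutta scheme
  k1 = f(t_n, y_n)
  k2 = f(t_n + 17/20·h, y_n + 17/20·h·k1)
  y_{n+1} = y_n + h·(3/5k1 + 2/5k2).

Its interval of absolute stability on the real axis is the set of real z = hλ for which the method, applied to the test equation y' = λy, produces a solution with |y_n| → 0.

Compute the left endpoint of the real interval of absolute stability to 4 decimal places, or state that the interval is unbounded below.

Test eqn y'=λy, z=hλ:
  k1=λy_n ⇒ h·k1=z·y_n;  k2=λ(1+17/20z)y_n ⇒ h·k2=z(1+17/20z)y_n
  y_{n+1}/y_n = 1 + 3/5z + 2/5z(1+17/20z) = 1 + z + 17/50z²
  R(z) = 1 + z + 17/50z².

Boundary: |R(x)|=1, x<0.
x=-0.92: |R|=0.3678
R=1: x+17/50x²=0 ⇒ x=−50/17=-2.9412; min R=1−1/(4·17/50)=0.2647>−1
Confirm numerically:
  x=-2.776: |R|=0.84410 <1
  x=-1.657: |R|=0.27652 <1
  x=-1.568: |R|=0.26793 <1
  x=-3.420: |R|=1.55678 >1
  x=-3.005: |R|=1.06521 >1
Interval (-2.9412, 0).

z* = -2.9412.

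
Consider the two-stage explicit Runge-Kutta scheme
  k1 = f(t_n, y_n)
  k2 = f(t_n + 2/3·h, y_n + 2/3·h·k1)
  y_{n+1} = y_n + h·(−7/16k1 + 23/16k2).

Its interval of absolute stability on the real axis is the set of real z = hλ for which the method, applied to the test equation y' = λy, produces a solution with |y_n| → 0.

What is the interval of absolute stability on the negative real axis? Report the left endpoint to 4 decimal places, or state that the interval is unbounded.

With y'=λy (z=hλ):
  k1=λy_n ⇒ h·k1=z·y_n;  k2=λ(1+2/3z)y_n ⇒ h·k2=z(1+2/3z)y_n
  y_{n+1}/y_n = 1 − 7/16z + 23/16z(1+2/3z) = 1 + z + 23/24z²
  so R(z) = 1 + z + 23/24z².

Solve |R(x)|<1 on ℝ⁻.
x=-0.85: |R|=0.8424
R=1: x+23/24x²=0 ⇒ x=−24/23=-1.0435; min R=1−1/(4·23/24)=0.7391>−1
Confirm numerically:
  x=-0.820: |R|=0.82438 <1
  x=-0.646: |R|=0.75393 <1
  x=-0.638: |R|=0.75208 <1
  x=-1.589: |R|=1.83072 >1
  x=-1.523: |R|=1.69988 >1
  x=-1.270: |R|=1.27570 >1
Stable set (-1.0435, 0).

z∈(-1.0435,0).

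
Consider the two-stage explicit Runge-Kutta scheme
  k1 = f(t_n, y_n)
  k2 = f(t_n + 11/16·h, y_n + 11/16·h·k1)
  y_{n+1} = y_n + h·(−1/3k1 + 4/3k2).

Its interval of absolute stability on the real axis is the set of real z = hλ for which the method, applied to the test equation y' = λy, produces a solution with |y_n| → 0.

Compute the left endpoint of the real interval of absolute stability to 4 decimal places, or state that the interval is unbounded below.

left endpoint -1.0909.

Set f=λy, z=hλ:
  k1=λy_n ⇒ h·k1=z·y_n;  k2=λ(1+11/16z)y_n ⇒ h·k2=z(1+11/16z)y_n
  y_{n+1}/y_n = 1 − 1/3z + 4/3z(1+11/16z) = 1 + z + 11/12z²
  Hence R(z) = 1 + z + 11/12z².

Boundary: |R(x)|=1, x<0.
x=-1.53: |R|=1.6158
R=1: x+11/12x²=0 ⇒ x=−12/11=-1.0909; min R=1−1/(4·11/12)=0.7273>−1
Confirm numerically:
  x=-1.052: |R|=0.96248 <1
  x=-1.046: |R|=0.95694 <1
  x=-0.934: |R|=0.86566 <1
  x=-0.803: |R|=0.78807 <1
  x=-1.413: |R|=1.41719 >1
  x=-1.333: |R|=1.29581 >1
  x=-1.272: |R|=1.21115 >1
Stable set (-1.0909, 0).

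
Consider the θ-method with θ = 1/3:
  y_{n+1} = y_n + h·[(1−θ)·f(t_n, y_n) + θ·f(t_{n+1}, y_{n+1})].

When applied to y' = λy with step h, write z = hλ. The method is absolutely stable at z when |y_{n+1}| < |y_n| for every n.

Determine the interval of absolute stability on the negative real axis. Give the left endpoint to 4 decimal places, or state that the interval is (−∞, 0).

(-6.0000, 0).

Test eqn y'=λy, z=hλ:
  y_{n+1} = y_n + z·[2/3·y_n + 1/3·y_{n+1}] ⇒ (1 − 1/3z)y_{n+1} = (1 + 2/3z)y_n
  ⇒ R(z) = (1 + 2/3z)/(1 − 1/3z).

Need |R(x)|<1, x<0.
x=-1.07: |R|=0.2113
R=−1: 1+2/3x = −1+1/3x ⇒ -1/3x=2 ⇒ x=2/(-1/3)=-6.0000
Confirm numerically:
  x=-5.696: |R|=0.96504 <1
  x=-4.818: |R|=0.84881 <1
  x=-4.120: |R|=0.73596 <1
  x=-6.544: |R|=1.05700 >1
  x=-6.325: |R|=1.03485 >1
  x=-6.089: |R|=1.00979 >1
So |R|<1 on (-6.0000, 0).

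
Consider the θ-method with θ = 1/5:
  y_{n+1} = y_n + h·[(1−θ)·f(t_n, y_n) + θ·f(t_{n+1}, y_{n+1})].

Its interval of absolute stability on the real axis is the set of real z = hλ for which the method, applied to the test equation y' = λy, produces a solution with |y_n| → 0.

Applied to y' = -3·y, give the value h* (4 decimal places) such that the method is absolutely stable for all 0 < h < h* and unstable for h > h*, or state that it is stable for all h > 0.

With y'=λy (z=hλ):
  y_{n+1} = y_n + z·[4/5·y_n + 1/5·y_{n+1}] ⇒ (1 − 1/5z)y_{n+1} = (1 + 4/5z)y_n
  R(z) = (1 + 4/5z)/(1 − 1/5z).

Boundary: |R(x)|=1, x<0.
x=-0.46: |R|=0.5788
R=−1: 1+4/5x = −1+1/5x ⇒ -3/5x=2 ⇒ x=2/(-3/5)=-3.3333
Confirm numerically:
  x=-3.004: |R|=0.87656 <1
  x=-2.780: |R|=0.78663 <1
  x=-2.732: |R|=0.76668 <1
  x=-2.269: |R|=0.56074 <1
  x=-3.599: |R|=1.09269 >1
  x=-3.376: |R|=1.01528 >1
Stable set (-3.3333, 0).

(-3.3333,0); λ=-3 ⇒ h* = (10/3)/3 = 1.1111.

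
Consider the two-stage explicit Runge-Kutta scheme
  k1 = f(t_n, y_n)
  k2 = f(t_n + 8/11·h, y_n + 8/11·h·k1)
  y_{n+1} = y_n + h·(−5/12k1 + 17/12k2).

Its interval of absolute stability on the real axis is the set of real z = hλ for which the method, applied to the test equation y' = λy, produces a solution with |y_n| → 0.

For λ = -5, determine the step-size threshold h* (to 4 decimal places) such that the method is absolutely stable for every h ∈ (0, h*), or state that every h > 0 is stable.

(-0.9706,0); λ=-5 ⇒ h* = (33/34)/5 = 0.1941.

On y'=λy, z=hλ:
  k1=λy_n ⇒ h·k1=z·y_n;  k2=λ(1+8/11z)y_n ⇒ h·k2=z(1+8/11z)y_n
  y_{n+1}/y_n = 1 − 5/12z + 17/12z(1+8/11z) = 1 + z + 34/33z²
  so R(z) = 1 + z + 34/33z².

Need |R(x)|<1, x<0.
x=-1.35: |R|=1.5277
R=1: x+34/33x²=0 ⇒ x=−33/34=-0.9706; min R=1−1/(4·34/33)=0.7574>−1
Confirm numerically:
  x=-0.927: |R|=0.95837 <1
  x=-0.817: |R|=0.87072 <1
  x=-0.465: |R|=0.75778 <1
  x=-1.485: |R|=1.78705 >1
  x=-1.255: |R|=1.36775 >1
So |R|<1 on (-0.9706, 0).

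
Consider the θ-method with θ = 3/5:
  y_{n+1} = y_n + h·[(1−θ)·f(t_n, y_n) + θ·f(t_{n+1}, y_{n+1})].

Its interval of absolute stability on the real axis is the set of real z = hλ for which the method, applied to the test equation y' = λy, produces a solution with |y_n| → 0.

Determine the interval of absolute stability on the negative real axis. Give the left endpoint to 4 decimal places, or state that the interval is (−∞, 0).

interval (−∞, 0).

Set f=λy, z=hλ:
  y_{n+1} = y_n + z·[2/5·y_n + 3/5·y_{n+1}] ⇒ (1 − 3/5z)y_{n+1} = (1 + 2/5z)y_n
  so R(z) = (1 + 2/5z)/(1 − 3/5z).

Boundary: |R(x)|=1, x<0.
x=-1.04: |R|=0.3596
x=-2: |R|=0.0909
x=-10: |R|=0.4286
x=-100: |R|=0.6393
θ=3/5≥1/2 ⇒ |1+2/5x|<|1−3/5x| ∀x<0 ⇒ interval (−∞,0).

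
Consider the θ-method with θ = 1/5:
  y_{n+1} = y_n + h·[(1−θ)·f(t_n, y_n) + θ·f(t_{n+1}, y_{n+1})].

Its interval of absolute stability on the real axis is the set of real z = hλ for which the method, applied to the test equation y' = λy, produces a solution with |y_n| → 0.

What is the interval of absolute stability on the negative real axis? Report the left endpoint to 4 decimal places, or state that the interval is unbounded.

(-3.3333, 0).

Set f=λy, z=hλ:
  y_{n+1} = y_n + z·[4/5·y_n + 1/5·y_{n+1}] ⇒ (1 − 1/5z)y_{n+1} = (1 + 4/5z)y_n
  R(z) = (1 + 4/5z)/(1 − 1/5z).

Solve |R(x)|<1 on ℝ⁻.
x=-1.05: |R|=0.1322
R=−1: 1+4/5x = −1+1/5x ⇒ -3/5x=2 ⇒ x=2/(-3/5)=-3.3333
Confirm numerically:
  x=-3.024: |R|=0.88435 <1
  x=-2.861: |R|=0.81974 <1
  x=-2.656: |R|=0.73459 <1
  x=-1.931: |R|=0.39302 <1
  x=-3.631: |R|=1.10346 >1
  x=-3.561: |R|=1.07978 >1
  x=-3.464: |R|=1.04631 >1
So |R|<1 on (-3.3333, 0).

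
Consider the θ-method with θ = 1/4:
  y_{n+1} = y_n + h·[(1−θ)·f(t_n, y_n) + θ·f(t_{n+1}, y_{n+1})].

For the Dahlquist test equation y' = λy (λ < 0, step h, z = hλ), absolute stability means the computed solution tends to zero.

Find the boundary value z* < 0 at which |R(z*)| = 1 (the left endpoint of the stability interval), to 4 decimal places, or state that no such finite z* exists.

Set f=λy, z=hλ:
  y_{n+1} = y_n + z·[3/4·y_n + 1/4·y_{n+1}] ⇒ (1 − 1/4z)y_{n+1} = (1 + 3/4z)y_n
  R(z) = (1 + 3/4z)/(1 − 1/4z).

Solve |R(x)|<1 on ℝ⁻.
x=-0.98: |R|=0.2129
R=−1: 1+3/4x = −1+1/4x ⇒ -1/2x=2 ⇒ x=2/(-1/2)=-4.0000
Confirm numerically:
  x=-3.450: |R|=0.85235 <1
  x=-2.161: |R|=0.40302 <1
  x=-1.845: |R|=0.26262 <1
  x=-1.803: |R|=0.24281 <1
  x=-4.527: |R|=1.12361 >1
  x=-4.448: |R|=1.10606 >1
So |R|<1 on (-4.0000, 0).

left endpoint -4.0000.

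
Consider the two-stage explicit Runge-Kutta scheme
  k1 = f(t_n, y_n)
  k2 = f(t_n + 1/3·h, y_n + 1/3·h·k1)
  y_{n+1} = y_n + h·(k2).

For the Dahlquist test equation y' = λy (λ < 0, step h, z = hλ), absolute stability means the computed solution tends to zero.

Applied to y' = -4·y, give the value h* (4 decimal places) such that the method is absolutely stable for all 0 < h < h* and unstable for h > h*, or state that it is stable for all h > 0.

Test eqn y'=λy, z=hλ:
  k1=λy_n ⇒ h·k1=z·y_n;  k2=λ(1+1/3z)y_n ⇒ h·k2=z(1+1/3z)y_n
  y_{n+1}/y_n = 1 + z(1+1/3z) = 1 + z + 1/3z²
  so R(z) = 1 + z + 1/3z².

Find x<0 with |R(x)|<1.
x=-1.12: |R|=0.2981
R=1: x+1/3x²=0 ⇒ x=−3=-3.0000; min R=1−1/(4·1/3)=0.2500>−1
Confirm numerically:
  x=-2.751: |R|=0.77167 <1
  x=-2.430: |R|=0.53830 <1
  x=-2.114: |R|=0.37567 <1
  x=-1.510: |R|=0.25003 <1
  x=-3.488: |R|=1.56738 >1
  x=-3.420: |R|=1.47880 >1
  x=-3.264: |R|=1.28723 >1
Interval (-3.0000, 0).

(-3.0000,0); λ=-4 ⇒ h* = (3)/4 = 0.7500.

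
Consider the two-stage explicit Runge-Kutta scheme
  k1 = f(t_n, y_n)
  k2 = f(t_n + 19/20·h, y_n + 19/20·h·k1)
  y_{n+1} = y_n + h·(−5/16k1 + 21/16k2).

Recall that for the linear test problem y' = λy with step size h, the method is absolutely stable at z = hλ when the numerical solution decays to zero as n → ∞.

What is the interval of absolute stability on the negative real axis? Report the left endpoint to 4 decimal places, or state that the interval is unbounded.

z∈(-0.8020,0).

With y'=λy (z=hλ):
  k1=λy_n ⇒ h·k1=z·y_n;  k2=λ(1+19/20z)y_n ⇒ h·k2=z(1+19/20z)y_n
  y_{n+1}/y_n = 1 − 5/16z + 21/16z(1+19/20z) = 1 + z + 399/320z²
  so R(z) = 1 + z + 399/320z².

Solve |R(x)|<1 on ℝ⁻.
x=-1.76: |R|=3.1023
R=1: x+399/320x²=0 ⇒ x=−320/399=-0.8020; min R=1−1/(4·399/320)=0.7995>−1
Confirm numerically:
  x=-0.769: |R|=0.96835 <1
  x=-0.605: |R|=0.85139 <1
  x=-0.497: |R|=0.81099 <1
  x=-1.009: |R|=1.26042 >1
  x=-0.957: |R|=1.18495 >1
  x=-0.845: |R|=1.04530 >1
So |R|<1 on (-0.8020, 0).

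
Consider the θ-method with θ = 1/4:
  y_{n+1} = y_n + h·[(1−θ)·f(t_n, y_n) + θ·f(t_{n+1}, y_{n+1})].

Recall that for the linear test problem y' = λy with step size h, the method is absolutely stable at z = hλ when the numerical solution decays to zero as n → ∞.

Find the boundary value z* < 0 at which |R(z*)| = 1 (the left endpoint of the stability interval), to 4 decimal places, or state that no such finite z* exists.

On y'=λy, z=hλ:
  y_{n+1} = y_n + z·[3/4·y_n + 1/4·y_{n+1}] ⇒ (1 − 1/4z)y_{n+1} = (1 + 3/4z)y_n
  Hence R(z) = (1 + 3/4z)/(1 − 1/4z).

Need |R(x)|<1, x<0.
x=-0.33: |R|=0.6952
R=−1: 1+3/4x = −1+1/4x ⇒ -1/2x=2 ⇒ x=2/(-1/2)=-4.0000
Confirm numerically:
  x=-3.381: |R|=0.83227 <1
  x=-2.792: |R|=0.64429 <1
  x=-2.092: |R|=0.37360 <1
  x=-1.736: |R|=0.21060 <1
  x=-4.510: |R|=1.11986 >1
  x=-4.323: |R|=1.07762 >1
  x=-4.104: |R|=1.02567 >1
So |R|<1 on (-4.0000, 0).

z* = -4.0000.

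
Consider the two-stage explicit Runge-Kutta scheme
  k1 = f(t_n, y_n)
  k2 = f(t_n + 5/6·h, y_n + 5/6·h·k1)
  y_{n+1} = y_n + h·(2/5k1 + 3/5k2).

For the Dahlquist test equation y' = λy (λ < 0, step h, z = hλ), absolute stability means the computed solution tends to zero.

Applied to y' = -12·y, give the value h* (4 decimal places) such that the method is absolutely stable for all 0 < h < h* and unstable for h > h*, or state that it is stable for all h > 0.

(-2.0000,0); λ=-12 ⇒ h* = (2)/12 = 0.1667.

Test eqn y'=λy, z=hλ:
  k1=λy_n ⇒ h·k1=z·y_n;  k2=λ(1+5/6z)y_n ⇒ h·k2=z(1+5/6z)y_n
  y_{n+1}/y_n = 1 + 2/5z + 3/5z(1+5/6z) = 1 + z + 1/2z²
  Hence R(z) = 1 + z + 1/2z².

Boundary: |R(x)|=1, x<0.
x=-0.89: |R|=0.5061
R=1: x+1/2x²=0 ⇒ x=−2=-2.0000; min R=1−1/(4·1/2)=0.5000>−1
Confirm numerically:
  x=-1.800: |R|=0.82000 <1
  x=-1.549: |R|=0.65070 <1
  x=-1.168: |R|=0.51411 <1
  x=-1.054: |R|=0.50146 <1
  x=-2.385: |R|=1.45911 >1
  x=-2.225: |R|=1.25031 >1
Interval (-2.0000, 0).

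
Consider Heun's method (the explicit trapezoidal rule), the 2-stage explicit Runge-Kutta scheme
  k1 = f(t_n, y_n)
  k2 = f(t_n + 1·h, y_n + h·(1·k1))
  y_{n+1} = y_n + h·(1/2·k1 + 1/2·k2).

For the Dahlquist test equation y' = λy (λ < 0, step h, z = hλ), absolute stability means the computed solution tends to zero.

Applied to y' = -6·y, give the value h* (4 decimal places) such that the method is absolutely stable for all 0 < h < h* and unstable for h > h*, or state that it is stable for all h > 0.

(-2.0000,0); λ=-6 ⇒ h* = 0.3333.

On y'=λy, z=hλ:
  order 2, 2-stage ⇒ R(z)=1+z+z^2/2
  (e.g. R(-1.69)=0.73805, |R|=0.73805)

Find x<0 with |R(x)|<1.
x=-1.69: |R|=0.7380
|R(-2.17)|=1.1845 |R(-1.4)|=0.5800 |R(-1.14)|=0.5098
Bisect:
  x_lo=-2.6203 |R|=1.8127  x_hi=-0.3800 |R|=0.6922
  mid=-1.50017 |R|=0.62508 →hi
  mid=-2.06025 |R|=1.06206 →lo
  mid=-1.78021 |R|=0.80436 →hi
  mid=-1.92023 |R|=0.92341 →hi
  mid=-1.99024 |R|=0.99028 →hi
  mid=-2.02524 |R|=1.02556 →lo
  mid=-2.00774 |R|=1.00777 →lo
  ...
  [-2.00008,-1.99995] ⇒ x*=-2.0000
Stable set (-2.0000, 0).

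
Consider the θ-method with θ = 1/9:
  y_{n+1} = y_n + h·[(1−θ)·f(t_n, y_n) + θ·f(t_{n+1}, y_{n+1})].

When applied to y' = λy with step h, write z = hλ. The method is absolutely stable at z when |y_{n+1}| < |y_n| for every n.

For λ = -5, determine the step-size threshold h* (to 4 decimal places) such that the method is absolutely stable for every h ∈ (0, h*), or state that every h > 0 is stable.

On y'=λy, z=hλ:
  y_{n+1} = y_n + z·[8/9·y_n + 1/9·y_{n+1}] ⇒ (1 − 1/9z)y_{n+1} = (1 + 8/9z)y_n
  ⇒ R(z) = (1 + 8/9z)/(1 − 1/9z).

Solve |R(x)|<1 on ℝ⁻.
x=-1.59: |R|=0.3513
R=−1: 1+8/9x = −1+1/9x ⇒ -7/9x=2 ⇒ x=2/(-7/9)=-2.5714
Confirm numerically:
  x=-2.483: |R|=0.94609 <1
  x=-2.332: |R|=0.85210 <1
  x=-2.070: |R|=0.68293 <1
  x=-1.278: |R|=0.11909 <1
  x=-2.970: |R|=1.23308 >1
  x=-2.643: |R|=1.04303 >1
Stable set (-2.5714, 0).

(-2.5714,0); λ=-5 ⇒ h* = (18/7)/5 = 0.5143.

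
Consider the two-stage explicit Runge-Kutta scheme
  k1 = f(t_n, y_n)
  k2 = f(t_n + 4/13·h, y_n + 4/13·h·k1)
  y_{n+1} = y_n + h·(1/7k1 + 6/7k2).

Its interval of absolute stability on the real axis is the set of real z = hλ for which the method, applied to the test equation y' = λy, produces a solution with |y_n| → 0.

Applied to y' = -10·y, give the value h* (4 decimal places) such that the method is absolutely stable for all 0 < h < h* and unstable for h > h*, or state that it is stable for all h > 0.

Set f=λy, z=hλ:
  k1=λy_n ⇒ h·k1=z·y_n;  k2=λ(1+4/13z)y_n ⇒ h·k2=z(1+4/13z)y_n
  y_{n+1}/y_n = 1 + 1/7z + 6/7z(1+4/13z) = 1 + z + 24/91z²
  Hence R(z) = 1 + z + 24/91z².

Solve |R(x)|<1 on ℝ⁻.
x=-0.68: |R|=0.4420
R=1: x+24/91x²=0 ⇒ x=−91/24=-3.7917; min R=1−1/(4·24/91)=0.0521>−1
Confirm numerically:
  x=-3.625: |R|=0.84066 <1
  x=-2.453: |R|=0.13396 <1
  x=-2.054: |R|=0.05868 <1
  x=-1.904: |R|=0.05210 <1
  x=-4.278: |R|=1.54871 >1
  x=-3.997: |R|=1.21645 >1
So |R|<1 on (-3.7917, 0).

(-3.7917,0); λ=-10 ⇒ h* = (91/24)/10 = 0.3792.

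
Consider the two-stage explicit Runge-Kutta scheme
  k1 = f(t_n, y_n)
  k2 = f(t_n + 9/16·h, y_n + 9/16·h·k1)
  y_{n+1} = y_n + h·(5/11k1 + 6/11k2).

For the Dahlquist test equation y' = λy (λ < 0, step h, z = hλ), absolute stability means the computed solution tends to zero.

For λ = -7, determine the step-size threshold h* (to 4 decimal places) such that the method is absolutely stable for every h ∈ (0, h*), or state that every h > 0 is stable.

With y'=λy (z=hλ):
  k1=λy_n ⇒ h·k1=z·y_n;  k2=λ(1+9/16z)y_n ⇒ h·k2=z(1+9/16z)y_n
  y_{n+1}/y_n = 1 + 5/11z + 6/11z(1+9/16z) = 1 + z + 27/88z²
  so R(z) = 1 + z + 27/88z².

Boundary: |R(x)|=1, x<0.
x=-0.34: |R|=0.6955
R=1: x+27/88x²=0 ⇒ x=−88/27=-3.2593; min R=1−1/(4·27/88)=0.1852>−1
Confirm numerically:
  x=-3.053: |R|=0.80679 <1
  x=-1.430: |R|=0.19741 <1
  x=-1.345: |R|=0.21004 <1
  x=-3.644: |R|=1.43016 >1
  x=-3.482: |R|=1.23796 >1
  x=-3.346: |R|=1.08905 >1
So |R|<1 on (-3.2593, 0).

(-3.2593,0); λ=-7 ⇒ h* = (88/27)/7 = 0.4656.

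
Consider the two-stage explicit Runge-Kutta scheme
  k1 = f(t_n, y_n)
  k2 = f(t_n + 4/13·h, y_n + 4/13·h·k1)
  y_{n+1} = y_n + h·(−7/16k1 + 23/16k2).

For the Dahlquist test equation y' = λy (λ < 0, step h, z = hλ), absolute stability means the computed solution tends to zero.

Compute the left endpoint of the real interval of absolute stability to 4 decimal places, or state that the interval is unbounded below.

On y'=λy, z=hλ:
  k1=λy_n ⇒ h·k1=z·y_n;  k2=λ(1+4/13z)y_n ⇒ h·k2=z(1+4/13z)y_n
  y_{n+1}/y_n = 1 − 7/16z + 23/16z(1+4/13z) = 1 + z + 23/52z²
  Hence R(z) = 1 + z + 23/52z².

Find x<0 with |R(x)|<1.
x=-1.79: |R|=0.6272
R=1: x+23/52x²=0 ⇒ x=−52/23=-2.2609; min R=1−1/(4·23/52)=0.4348>−1
Confirm numerically:
  x=-2.155: |R|=0.89909 <1
  x=-1.732: |R|=0.59485 <1
  x=-1.606: |R|=0.53482 <1
  x=-0.942: |R|=0.45049 <1
  x=-2.744: |R|=1.58637 >1
  x=-2.732: |R|=1.56931 >1
  x=-2.282: |R|=1.02133 >1
Interval (-2.2609, 0).

left endpoint -2.2609.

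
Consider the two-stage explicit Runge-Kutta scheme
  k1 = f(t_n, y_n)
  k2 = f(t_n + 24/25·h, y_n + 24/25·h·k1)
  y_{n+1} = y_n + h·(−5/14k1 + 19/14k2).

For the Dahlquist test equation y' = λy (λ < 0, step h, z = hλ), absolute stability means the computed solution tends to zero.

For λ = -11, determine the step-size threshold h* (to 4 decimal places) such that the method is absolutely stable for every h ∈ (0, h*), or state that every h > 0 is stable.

(-0.7675,0); λ=-11 ⇒ h* = (175/228)/11 = 0.0698.

With y'=λy (z=hλ):
  k1=λy_n ⇒ h·k1=z·y_n;  k2=λ(1+24/25z)y_n ⇒ h·k2=z(1+24/25z)y_n
  y_{n+1}/y_n = 1 − 5/14z + 19/14z(1+24/25z) = 1 + z + 228/175z²
  Hence R(z) = 1 + z + 228/175z².

Boundary: |R(x)|=1, x<0.
x=-0.88: |R|=1.1289
R=1: x+228/175x²=0 ⇒ x=−175/228=-0.7675; min R=1−1/(4·228/175)=0.8081>−1
Confirm numerically:
  x=-0.628: |R|=0.88583 <1
  x=-0.614: |R|=0.87717 <1
  x=-0.561: |R|=0.84904 <1
  x=-0.485: |R|=0.82146 <1
  x=-1.305: |R|=1.91380 >1
  x=-1.177: |R|=1.62789 >1
  x=-0.911: |R|=1.17027 >1
Stable set (-0.7675, 0).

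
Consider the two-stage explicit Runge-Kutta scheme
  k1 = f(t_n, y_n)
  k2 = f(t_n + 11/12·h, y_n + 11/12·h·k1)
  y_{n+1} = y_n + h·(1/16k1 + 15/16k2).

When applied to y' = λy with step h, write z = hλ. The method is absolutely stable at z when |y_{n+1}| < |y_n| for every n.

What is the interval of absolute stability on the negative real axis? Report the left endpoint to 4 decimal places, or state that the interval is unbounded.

With y'=λy (z=hλ):
  k1=λy_n ⇒ h·k1=z·y_n;  k2=λ(1+11/12z)y_n ⇒ h·k2=z(1+11/12z)y_n
  y_{n+1}/y_n = 1 + 1/16z + 15/16z(1+11/12z) = 1 + z + 55/64z²
  so R(z) = 1 + z + 55/64z².

Boundary: |R(x)|=1, x<0.
x=-1.15: |R|=0.9865
R=1: x+55/64x²=0 ⇒ x=−64/55=-1.1636; min R=1−1/(4·55/64)=0.7091>−1
Confirm numerically:
  x=-0.925: |R|=0.81030 <1
  x=-0.745: |R|=0.73197 <1
  x=-0.635: |R|=0.71152 <1
  x=-0.559: |R|=0.70954 <1
  x=-1.339: |R|=1.20179 >1
  x=-1.206: |R|=1.04391 >1
Stable set (-1.1636, 0).

(-1.1636, 0).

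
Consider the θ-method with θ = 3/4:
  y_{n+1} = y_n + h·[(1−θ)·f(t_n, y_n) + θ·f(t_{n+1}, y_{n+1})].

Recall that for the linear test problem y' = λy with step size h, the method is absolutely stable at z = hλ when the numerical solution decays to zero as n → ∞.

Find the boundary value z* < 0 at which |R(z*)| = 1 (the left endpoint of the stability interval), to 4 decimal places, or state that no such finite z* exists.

Set f=λy, z=hλ:
  y_{n+1} = y_n + z·[1/4·y_n + 3/4·y_{n+1}] ⇒ (1 − 3/4z)y_{n+1} = (1 + 1/4z)y_n
  ⇒ R(z) = (1 + 1/4z)/(1 − 3/4z).

Need |R(x)|<1, x<0.
x=-0.86: |R|=0.4772
x=-2: |R|=0.2000
x=-10: |R|=0.1765
x=-100: |R|=0.3158
θ=3/4≥1/2 ⇒ |1+1/4x|<|1−3/4x| ∀x<0 ⇒ interval (−∞,0).

(−∞, 0) — no finite endpoint.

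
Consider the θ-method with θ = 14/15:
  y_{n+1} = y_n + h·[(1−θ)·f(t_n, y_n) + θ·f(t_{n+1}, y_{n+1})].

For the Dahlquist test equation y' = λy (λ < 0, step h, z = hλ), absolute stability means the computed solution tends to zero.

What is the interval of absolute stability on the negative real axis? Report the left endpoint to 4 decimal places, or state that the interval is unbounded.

Set f=λy, z=hλ:
  y_{n+1} = y_n + z·[1/15·y_n + 14/15·y_{n+1}] ⇒ (1 − 14/15z)y_{n+1} = (1 + 1/15z)y_n
  ⇒ R(z) = (1 + 1/15z)/(1 − 14/15z).

Find x<0 with |R(x)|<1.
x=-1.45: |R|=0.3839
x=-2: |R|=0.3023
x=-10: |R|=0.0323
x=-100: |R|=0.0601
θ=14/15≥1/2 ⇒ |1+1/15x|<|1−14/15x| ∀x<0 ⇒ interval (−∞,0).

unbounded; (−∞, 0).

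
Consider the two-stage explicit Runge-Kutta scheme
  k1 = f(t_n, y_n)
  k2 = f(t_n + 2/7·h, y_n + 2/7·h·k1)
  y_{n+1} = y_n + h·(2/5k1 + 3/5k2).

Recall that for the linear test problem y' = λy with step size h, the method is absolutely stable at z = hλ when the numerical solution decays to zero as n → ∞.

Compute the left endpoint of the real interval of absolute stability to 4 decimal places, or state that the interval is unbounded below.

With y'=λy (z=hλ):
  k1=λy_n ⇒ h·k1=z·y_n;  k2=λ(1+2/7z)y_n ⇒ h·k2=z(1+2/7z)y_n
  y_{n+1}/y_n = 1 + 2/5z + 3/5z(1+2/7z) = 1 + z + 6/35z²
  R(z) = 1 + z + 6/35z².

Need |R(x)|<1, x<0.
x=-1.35: |R|=0.0376
R=1: x+6/35x²=0 ⇒ x=−35/6=-5.8333; min R=1−1/(4·6/35)=-0.4583>−1
Confirm numerically:
  x=-4.525: |R|=0.01489 <1
  x=-4.388: |R|=0.08722 <1
  x=-3.955: |R|=0.27351 <1
  x=-3.891: |R|=0.29559 <1
  x=-6.107: |R|=1.28651 >1
  x=-6.102: |R|=1.28104 >1
Interval (-5.8333, 0).

z* = -5.8333.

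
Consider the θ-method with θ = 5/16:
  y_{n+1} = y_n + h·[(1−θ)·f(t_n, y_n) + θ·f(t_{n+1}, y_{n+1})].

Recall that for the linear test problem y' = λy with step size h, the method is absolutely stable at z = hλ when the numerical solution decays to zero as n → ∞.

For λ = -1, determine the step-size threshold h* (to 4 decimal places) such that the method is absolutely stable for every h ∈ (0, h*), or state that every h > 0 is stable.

Test eqn y'=λy, z=hλ:
  y_{n+1} = y_n + z·[11/16·y_n + 5/16·y_{n+1}] ⇒ (1 − 5/16z)y_{n+1} = (1 + 11/16z)y_n
  R(z) = (1 + 11/16z)/(1 − 5/16z).

Find x<0 with |R(x)|<1.
x=-0.38: |R|=0.6603
R=−1: 1+11/16x = −1+5/16x ⇒ -3/8x=2 ⇒ x=2/(-3/8)=-5.3333
Confirm numerically:
  x=-4.067: |R|=0.79089 <1
  x=-2.863: |R|=0.51107 <1
  x=-2.431: |R|=0.38150 <1
  x=-5.739: |R|=1.05446 >1
  x=-5.356: |R|=1.00318 >1
Interval (-5.3333, 0).

(-5.3333,0); λ=-1 ⇒ h* = (16/3)/1 = 5.3333.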